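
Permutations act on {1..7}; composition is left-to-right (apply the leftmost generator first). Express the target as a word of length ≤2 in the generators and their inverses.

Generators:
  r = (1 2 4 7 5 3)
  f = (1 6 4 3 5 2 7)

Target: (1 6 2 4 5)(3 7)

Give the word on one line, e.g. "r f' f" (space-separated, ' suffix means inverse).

f r'

  after f: (1 6 4 3 5 2 7)
  after r': (1 6 2 4 5)(3 7)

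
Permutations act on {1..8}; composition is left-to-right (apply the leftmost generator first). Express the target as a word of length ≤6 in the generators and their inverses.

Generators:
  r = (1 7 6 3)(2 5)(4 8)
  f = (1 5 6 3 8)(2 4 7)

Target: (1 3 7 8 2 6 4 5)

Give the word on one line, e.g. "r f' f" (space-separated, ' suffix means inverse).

  after f: (1 5 6 3 8)(2 4 7)
  after f: (1 6 8 5 3)(2 7 4)
  after r': (1 7 8 2)(4 5 6)
  after r': (2 3 6 8 5 7 4)
  after r': (1 3 7 8 2 6 4 5)

f f r' r' r'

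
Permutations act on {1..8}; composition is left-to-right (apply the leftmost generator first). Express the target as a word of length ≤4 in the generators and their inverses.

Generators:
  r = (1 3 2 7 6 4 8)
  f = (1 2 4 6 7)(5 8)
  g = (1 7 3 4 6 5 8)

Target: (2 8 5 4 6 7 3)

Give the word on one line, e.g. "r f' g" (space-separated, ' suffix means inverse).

  after r: (1 3 2 7 6 4 8)
  after g': (1 7 4 5 6 3 2)
  after g': (2 8 5 4 6 7 3)

r g' g'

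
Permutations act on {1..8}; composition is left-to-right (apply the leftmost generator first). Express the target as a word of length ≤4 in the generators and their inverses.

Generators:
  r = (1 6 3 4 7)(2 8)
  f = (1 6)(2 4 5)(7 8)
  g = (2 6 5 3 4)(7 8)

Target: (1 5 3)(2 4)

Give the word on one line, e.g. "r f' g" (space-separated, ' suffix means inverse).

  after g': (2 4 3 5 6)(7 8)
  after g': (2 3 6 4 5)
  after f': (1 6 2 3)(7 8)
  after g: (1 5 3)(2 4)

g' g' f' g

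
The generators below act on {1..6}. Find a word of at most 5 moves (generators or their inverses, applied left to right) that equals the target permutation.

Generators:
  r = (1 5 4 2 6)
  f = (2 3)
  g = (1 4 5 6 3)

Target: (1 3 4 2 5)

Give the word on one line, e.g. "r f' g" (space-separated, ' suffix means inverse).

g' r' r'

  after g': (1 3 6 5 4)
  after r': (1 3 2 4 6)
  after r': (1 3 4 2 5)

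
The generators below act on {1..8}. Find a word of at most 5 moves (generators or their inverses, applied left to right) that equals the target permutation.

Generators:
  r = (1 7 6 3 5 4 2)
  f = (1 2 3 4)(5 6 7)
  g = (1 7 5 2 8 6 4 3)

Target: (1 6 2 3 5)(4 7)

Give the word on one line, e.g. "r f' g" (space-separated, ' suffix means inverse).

  after f: (1 2 3 4)(5 6 7)
  after f: (1 3)(2 4)(5 7 6)
  after r': (1 6 3 2 5)
  after f: (1 7 5 2 6 4)
  after r: (1 6 2 3 5)(4 7)

f f r' f r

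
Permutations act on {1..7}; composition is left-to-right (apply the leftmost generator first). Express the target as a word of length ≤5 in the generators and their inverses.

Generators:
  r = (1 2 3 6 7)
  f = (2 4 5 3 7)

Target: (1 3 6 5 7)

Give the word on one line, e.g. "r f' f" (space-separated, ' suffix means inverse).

f r' f'

  after f: (2 4 5 3 7)
  after r': (1 7)(2 4 5)(3 6)
  after f': (1 3 6 5 7)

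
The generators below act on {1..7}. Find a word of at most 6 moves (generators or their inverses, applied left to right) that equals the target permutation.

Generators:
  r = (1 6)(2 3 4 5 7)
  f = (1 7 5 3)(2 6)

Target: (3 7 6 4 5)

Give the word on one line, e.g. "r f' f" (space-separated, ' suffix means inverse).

  after r': (1 6)(2 7 5 4 3)
  after f: (1 2 5 4)(3 6 7)
  after f: (1 6 5 4 7)(2 3)
  after r': (3 7 6 4 5)

r' f f r'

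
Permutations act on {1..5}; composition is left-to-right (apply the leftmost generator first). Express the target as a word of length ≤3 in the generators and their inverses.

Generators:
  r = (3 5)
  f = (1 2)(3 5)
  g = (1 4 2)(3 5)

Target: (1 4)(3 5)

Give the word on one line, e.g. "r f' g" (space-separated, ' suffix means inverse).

r f g'

  after r: (3 5)
  after f: (1 2)
  after g': (1 4)(3 5)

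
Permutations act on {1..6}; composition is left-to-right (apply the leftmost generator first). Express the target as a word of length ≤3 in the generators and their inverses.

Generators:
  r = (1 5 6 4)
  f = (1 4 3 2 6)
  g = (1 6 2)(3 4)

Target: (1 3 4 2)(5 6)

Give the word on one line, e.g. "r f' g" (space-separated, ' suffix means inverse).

  after r': (1 4 6 5)
  after g: (1 3 4 2)(5 6)

r' g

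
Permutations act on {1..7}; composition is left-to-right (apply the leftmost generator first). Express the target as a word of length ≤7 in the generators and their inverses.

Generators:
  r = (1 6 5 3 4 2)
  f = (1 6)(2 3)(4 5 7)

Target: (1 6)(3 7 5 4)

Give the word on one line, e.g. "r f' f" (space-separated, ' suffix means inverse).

f' r' f f r

  after f': (1 6)(2 3)(4 7 5)
  after r': (2 5 3 4 7 6)
  after f: (1 6 3 5 2 7)
  after f: (2 4 5 3 7 6)
  after r: (1 6)(3 7 5 4)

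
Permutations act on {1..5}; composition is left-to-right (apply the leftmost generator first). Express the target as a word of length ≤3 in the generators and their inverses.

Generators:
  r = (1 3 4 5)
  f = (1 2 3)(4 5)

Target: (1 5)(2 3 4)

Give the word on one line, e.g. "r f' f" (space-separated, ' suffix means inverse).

  after r': (1 5 4 3)
  after f': (1 4 2)
  after r: (1 5)(2 3 4)

r' f' r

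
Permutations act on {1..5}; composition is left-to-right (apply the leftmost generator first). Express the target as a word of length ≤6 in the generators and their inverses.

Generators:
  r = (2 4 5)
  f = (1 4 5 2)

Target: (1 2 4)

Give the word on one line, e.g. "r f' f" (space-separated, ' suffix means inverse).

f r' r' f

  after f: (1 4 5 2)
  after r': (1 2)
  after r': (1 5 4 2)
  after f: (1 2 4)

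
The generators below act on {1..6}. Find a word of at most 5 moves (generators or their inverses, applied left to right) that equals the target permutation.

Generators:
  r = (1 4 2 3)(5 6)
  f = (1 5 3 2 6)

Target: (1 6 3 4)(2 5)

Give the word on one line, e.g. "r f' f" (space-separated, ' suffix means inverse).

  after f: (1 5 3 2 6)
  after r: (1 6 4 2 5)
  after r: (1 5 4 3)(2 6)
  after r: (1 6 3 4)(2 5)

f r r r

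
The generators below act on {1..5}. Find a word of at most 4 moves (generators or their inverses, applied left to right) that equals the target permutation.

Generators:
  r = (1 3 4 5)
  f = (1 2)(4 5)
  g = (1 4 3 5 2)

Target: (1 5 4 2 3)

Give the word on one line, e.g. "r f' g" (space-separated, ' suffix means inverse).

  after g': (1 2 5 3 4)
  after g': (1 5 4 2 3)

g' g'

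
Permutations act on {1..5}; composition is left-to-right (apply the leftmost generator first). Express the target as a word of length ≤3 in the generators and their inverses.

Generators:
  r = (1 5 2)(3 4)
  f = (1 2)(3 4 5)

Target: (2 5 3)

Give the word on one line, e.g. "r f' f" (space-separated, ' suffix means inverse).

  after f': (1 2)(3 5 4)
  after r: (2 5 3)

f' r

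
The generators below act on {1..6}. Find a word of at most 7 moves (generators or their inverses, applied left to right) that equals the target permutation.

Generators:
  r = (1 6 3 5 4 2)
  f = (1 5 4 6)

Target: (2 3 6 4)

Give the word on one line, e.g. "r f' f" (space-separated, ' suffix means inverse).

r r f' r' r'

  after r: (1 6 3 5 4 2)
  after r: (1 3 4)(2 6 5)
  after f': (1 3 5 2 4 6)
  after r': (1 6 2 5 4)
  after r': (2 3 6 4)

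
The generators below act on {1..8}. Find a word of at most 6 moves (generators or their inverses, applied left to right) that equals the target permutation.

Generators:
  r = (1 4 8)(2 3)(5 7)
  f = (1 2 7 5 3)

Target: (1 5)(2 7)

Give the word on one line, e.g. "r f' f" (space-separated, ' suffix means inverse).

  after f: (1 2 7 5 3)
  after f: (1 7 3 2 5)
  after r: (1 5 4 8)(2 7)
  after r: (1 7 3 2 5 8 4)
  after r: (1 5)(2 7)

f f r r r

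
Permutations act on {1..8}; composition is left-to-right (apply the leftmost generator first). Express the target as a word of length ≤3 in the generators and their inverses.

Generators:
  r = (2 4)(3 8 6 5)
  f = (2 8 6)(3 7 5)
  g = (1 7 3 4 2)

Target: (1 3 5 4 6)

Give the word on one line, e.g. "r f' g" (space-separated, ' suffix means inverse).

  after f: (2 8 6)(3 7 5)
  after g: (1 7 5 4 2 8 6)
  after f': (1 3 5 4 6)

f g f'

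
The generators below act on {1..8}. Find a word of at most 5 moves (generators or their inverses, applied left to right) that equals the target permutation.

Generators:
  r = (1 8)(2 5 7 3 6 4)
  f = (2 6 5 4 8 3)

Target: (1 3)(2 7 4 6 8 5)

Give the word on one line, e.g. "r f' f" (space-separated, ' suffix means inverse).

f' r' f

  after f': (2 3 8 4 5 6)
  after r': (1 8 6 4 2 7 5 3)
  after f: (1 3)(2 7 4 6 8 5)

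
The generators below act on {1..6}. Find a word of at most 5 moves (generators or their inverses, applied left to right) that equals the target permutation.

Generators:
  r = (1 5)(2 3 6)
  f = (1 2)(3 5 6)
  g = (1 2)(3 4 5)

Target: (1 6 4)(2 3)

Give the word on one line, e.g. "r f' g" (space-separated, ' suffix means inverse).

  after g': (1 2)(3 5 4)
  after r': (1 6 3)(2 5 4)
  after g: (1 6 4)(2 3)

g' r' g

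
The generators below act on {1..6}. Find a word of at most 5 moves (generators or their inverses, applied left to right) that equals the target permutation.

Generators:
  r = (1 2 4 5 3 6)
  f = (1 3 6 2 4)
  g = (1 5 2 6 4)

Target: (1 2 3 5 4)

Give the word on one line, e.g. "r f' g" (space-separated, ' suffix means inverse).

  after g: (1 5 2 6 4)
  after f': (1 5 6 2 3)
  after g: (1 2 3 5 4)

g f' g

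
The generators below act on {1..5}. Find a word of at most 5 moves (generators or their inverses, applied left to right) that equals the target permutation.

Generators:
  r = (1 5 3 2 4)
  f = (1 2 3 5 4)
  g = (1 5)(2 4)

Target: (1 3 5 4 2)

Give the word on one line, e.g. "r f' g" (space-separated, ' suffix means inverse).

f' r' f

  after f': (1 4 5 3 2)
  after r': (1 2 4)
  after f: (1 3 5 4 2)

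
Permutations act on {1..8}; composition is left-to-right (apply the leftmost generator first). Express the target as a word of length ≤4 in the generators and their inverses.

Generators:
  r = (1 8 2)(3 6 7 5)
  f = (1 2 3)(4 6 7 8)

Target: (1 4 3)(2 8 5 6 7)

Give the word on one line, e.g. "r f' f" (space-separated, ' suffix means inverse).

r' r' f r'

  after r': (1 2 8)(3 5 7 6)
  after r': (1 8 2)(3 7)(5 6)
  after f: (1 4 6 5 7)(3 8)
  after r': (1 4 3)(2 8 5 6 7)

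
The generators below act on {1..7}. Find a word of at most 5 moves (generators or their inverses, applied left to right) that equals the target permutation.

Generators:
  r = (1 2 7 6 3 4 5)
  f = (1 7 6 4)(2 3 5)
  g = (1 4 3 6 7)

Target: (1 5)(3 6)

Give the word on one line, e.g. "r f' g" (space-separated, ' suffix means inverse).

  after f: (1 7 6 4)(2 3 5)
  after g': (1 6)(2 4 7 3 5)
  after f: (1 4 6 7 5 3 2)
  after r: (1 5 4 3 7)
  after g': (1 5)(3 6)

f g' f r g'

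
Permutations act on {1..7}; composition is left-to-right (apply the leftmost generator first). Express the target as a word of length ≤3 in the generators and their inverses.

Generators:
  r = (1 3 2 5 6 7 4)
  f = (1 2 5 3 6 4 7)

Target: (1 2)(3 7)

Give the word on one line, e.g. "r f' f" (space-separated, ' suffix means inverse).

  after f: (1 2 5 3 6 4 7)
  after f: (1 5 6 7 2 3 4)
  after r': (1 2)(3 7)

f f r'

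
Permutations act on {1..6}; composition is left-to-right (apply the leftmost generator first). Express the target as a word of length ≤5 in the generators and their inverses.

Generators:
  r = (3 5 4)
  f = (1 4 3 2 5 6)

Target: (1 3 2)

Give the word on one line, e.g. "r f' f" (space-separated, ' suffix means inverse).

r' f r f' r

  after r': (3 4 5)
  after f: (1 4 6)(2 5)
  after r: (1 3 5 2 4 6)
  after f': (1 4 5 3 2)
  after r: (1 3 2)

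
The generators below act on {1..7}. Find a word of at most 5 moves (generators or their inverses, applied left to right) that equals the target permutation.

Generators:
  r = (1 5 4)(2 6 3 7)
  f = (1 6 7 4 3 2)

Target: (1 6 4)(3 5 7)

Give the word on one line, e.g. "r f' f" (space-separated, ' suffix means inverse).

  after r: (1 5 4)(2 6 3 7)
  after f: (1 5 3 4 6 2 7)
  after r': (2 3 5 6 7 4)
  after f: (1 6 4)(3 5 7)

r f r' f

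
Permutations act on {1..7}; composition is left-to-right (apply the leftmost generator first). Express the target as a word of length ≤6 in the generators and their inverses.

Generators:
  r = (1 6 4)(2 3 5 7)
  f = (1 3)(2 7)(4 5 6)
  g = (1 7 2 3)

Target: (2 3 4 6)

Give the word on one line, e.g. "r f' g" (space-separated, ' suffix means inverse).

r' g r f f

  after r': (1 4 6)(2 7 5 3)
  after g: (1 4 6 7 5)
  after r: (2 3 5 6)
  after f: (1 3 6 7 2)(4 5)
  after f: (2 3 4 6)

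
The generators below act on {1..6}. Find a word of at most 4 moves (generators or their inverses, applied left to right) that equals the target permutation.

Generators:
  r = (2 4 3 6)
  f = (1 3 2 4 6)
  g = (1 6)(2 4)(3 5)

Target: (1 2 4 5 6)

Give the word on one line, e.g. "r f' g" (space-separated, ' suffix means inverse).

g' f' g

  after g': (1 6)(2 4)(3 5)
  after f': (1 4 3 5)
  after g: (1 2 4 5 6)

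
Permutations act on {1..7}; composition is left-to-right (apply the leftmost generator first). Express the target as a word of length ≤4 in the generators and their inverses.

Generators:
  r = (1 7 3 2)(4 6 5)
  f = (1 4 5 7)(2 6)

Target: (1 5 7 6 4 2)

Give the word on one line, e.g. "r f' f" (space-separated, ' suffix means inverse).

  after r': (1 2 3 7)(4 5 6)
  after f: (1 6 5 2 3)(4 7)
  after r': (1 4)(2 7 5 3)
  after r': (1 5 7 6 4 2)

r' f r' r'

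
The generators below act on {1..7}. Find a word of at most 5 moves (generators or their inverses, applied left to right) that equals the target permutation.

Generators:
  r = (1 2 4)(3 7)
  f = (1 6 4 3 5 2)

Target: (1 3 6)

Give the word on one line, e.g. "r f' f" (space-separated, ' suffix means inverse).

f' r' r' f

  after f': (1 2 5 3 4 6)
  after r': (2 5 7 3)(4 6)
  after r': (1 4 6 2 5 3)
  after f: (1 3 6)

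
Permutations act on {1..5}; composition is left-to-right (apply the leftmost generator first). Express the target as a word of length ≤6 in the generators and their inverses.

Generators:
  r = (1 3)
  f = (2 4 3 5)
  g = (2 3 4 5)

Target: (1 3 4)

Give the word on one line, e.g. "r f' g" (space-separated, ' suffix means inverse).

  after f': (2 5 3 4)
  after g': (2 4 5)
  after f': (3 4)
  after r': (1 3 4)

f' g' f' r'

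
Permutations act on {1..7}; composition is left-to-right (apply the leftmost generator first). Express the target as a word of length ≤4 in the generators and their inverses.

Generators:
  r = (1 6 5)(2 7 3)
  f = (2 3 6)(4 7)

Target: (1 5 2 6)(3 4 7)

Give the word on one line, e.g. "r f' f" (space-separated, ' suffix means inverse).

  after r': (1 5 6)(2 3 7)
  after f: (1 5 2 6)(3 4 7)

r' f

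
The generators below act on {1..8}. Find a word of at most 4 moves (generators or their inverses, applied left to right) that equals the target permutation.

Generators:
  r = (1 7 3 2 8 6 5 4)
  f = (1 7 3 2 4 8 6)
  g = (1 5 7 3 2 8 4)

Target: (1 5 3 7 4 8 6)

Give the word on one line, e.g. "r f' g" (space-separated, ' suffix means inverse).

  after f': (1 6 8 4 2 3 7)
  after g': (1 6 2 7 4 3 5)
  after f: (2 3 5 7 8 6 4)
  after g: (1 5 3 7 4 8 6)

f' g' f g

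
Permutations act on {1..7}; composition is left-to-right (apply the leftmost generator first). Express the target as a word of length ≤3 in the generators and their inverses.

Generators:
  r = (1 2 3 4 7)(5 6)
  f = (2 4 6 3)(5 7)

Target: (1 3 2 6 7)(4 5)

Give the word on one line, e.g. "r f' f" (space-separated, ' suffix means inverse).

  after r: (1 2 3 4 7)(5 6)
  after f': (1 3 2 6 7)(4 5)

r f'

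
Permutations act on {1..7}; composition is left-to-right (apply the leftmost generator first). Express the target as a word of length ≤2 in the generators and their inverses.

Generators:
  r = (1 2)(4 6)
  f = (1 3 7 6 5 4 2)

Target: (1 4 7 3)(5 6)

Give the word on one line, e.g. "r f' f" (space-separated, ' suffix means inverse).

  after r: (1 2)(4 6)
  after f': (1 4 7 3)(5 6)

r f'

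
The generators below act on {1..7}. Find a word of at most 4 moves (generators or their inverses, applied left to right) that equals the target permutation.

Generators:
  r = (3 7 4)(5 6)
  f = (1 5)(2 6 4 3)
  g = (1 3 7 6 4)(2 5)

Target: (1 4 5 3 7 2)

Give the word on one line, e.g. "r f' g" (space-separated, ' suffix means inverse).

  after g: (1 3 7 6 4)(2 5)
  after f': (1 4 5 3 7 2)

g f'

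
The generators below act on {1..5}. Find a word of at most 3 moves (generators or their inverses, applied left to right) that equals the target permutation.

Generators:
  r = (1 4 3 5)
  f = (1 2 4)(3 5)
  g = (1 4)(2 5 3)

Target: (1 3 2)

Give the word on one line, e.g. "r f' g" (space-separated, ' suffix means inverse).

  after g: (1 4)(2 5 3)
  after r: (1 3 2)

g r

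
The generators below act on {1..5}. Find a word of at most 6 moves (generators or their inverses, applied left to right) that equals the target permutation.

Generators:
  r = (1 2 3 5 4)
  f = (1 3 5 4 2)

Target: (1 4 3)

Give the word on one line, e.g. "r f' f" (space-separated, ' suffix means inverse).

  after r: (1 2 3 5 4)
  after r: (1 3 4 2 5)
  after f: (1 5 3 2 4)
  after f: (1 4 3)

r r f f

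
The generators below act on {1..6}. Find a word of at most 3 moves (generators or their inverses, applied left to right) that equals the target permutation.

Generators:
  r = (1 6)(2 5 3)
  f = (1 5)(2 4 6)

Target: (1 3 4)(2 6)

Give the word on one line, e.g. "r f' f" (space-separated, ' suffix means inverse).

r f r'

  after r: (1 6)(2 5 3)
  after f: (1 2)(3 4 6 5)
  after r': (1 3 4)(2 6)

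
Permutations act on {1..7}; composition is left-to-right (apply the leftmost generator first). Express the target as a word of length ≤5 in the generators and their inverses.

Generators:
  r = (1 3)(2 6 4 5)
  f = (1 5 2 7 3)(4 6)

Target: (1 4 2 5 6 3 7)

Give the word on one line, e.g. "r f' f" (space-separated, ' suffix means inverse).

f r f' r'

  after f: (1 5 2 7 3)(4 6)
  after r: (1 2 7)(5 6)
  after f': (1 5 4 6)(3 7)
  after r': (1 4 2 5 6 3 7)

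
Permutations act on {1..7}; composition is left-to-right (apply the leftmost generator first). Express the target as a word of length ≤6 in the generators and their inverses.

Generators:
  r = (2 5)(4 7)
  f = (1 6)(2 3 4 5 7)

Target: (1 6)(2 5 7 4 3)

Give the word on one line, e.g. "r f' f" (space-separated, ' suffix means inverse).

  after r': (2 5)(4 7)
  after f': (1 6)(2 4 5 7 3)
  after f': (2 3 7)
  after f': (1 6)(3 5 4)
  after r: (1 6)(2 5 7 4 3)

r' f' f' f' r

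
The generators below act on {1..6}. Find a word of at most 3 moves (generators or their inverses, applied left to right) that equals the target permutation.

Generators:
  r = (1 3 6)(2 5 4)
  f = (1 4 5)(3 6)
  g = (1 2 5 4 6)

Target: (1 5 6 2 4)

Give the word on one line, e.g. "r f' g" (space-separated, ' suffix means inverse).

  after g: (1 2 5 4 6)
  after g: (1 5 6 2 4)

g g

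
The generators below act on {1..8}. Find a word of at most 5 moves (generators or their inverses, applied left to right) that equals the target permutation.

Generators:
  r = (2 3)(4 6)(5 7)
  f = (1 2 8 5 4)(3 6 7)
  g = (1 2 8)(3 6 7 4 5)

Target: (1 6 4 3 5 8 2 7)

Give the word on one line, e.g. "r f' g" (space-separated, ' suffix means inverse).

  after g: (1 2 8)(3 6 7 4 5)
  after f: (1 8 2 5 6 3 7)
  after g': (1 2 4 7 8)(3 6 5)
  after r': (1 3 4 5 2 6 7 8)
  after g: (1 6 4 3 5 8 2 7)

g f g' r' g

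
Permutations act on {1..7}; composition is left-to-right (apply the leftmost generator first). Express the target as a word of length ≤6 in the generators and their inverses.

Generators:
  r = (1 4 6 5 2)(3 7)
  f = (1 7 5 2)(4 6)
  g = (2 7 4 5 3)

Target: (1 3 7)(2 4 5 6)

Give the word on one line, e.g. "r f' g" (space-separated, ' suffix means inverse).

  after r': (1 2 5 6 4)(3 7)
  after g': (1 3 2 4)(5 6 7)
  after f': (1 3 5 4 2 6)
  after f': (1 3 7)(2 4 5 6)

r' g' f' f'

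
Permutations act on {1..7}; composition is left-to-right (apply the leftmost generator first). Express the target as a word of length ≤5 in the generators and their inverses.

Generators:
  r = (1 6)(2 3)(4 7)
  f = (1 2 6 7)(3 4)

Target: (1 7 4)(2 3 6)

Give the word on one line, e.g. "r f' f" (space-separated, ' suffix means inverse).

  after f: (1 2 6 7)(3 4)
  after r: (1 3 7 6 4 2)
  after f: (1 4 6 3)
  after r: (1 7 4)(2 3 6)

f r f r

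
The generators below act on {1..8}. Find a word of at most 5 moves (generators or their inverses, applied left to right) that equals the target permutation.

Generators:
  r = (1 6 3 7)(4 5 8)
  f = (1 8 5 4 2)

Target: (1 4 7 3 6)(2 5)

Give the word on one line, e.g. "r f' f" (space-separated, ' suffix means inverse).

  after f: (1 8 5 4 2)
  after f: (1 5 2 8 4)
  after r': (1 4 7 3 6)(2 5)

f f r'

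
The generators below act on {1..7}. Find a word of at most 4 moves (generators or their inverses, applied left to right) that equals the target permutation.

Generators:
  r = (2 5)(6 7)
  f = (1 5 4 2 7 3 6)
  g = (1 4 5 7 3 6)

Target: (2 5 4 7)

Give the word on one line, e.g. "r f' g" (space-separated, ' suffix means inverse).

f' g r' r'

  after f': (1 6 3 7 2 4 5)
  after g: (2 5 4 7)
  after r': (4 6 7 5)
  after r': (2 5 4 7)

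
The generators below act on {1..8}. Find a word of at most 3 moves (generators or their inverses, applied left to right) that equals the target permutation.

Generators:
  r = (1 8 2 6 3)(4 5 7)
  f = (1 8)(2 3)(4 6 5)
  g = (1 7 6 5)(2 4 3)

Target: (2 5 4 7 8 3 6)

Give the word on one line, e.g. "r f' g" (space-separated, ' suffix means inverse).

g' r g'

  after g': (1 5 6 7)(2 3 4)
  after r: (1 7 8 2)(3 5)(4 6)
  after g': (2 5 4 7 8 3 6)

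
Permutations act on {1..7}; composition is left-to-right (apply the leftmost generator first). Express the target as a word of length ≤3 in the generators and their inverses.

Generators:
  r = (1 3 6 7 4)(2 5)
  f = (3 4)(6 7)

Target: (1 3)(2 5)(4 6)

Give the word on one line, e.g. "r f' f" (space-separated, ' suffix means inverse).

r' f

  after r': (1 4 7 6 3)(2 5)
  after f: (1 3)(2 5)(4 6)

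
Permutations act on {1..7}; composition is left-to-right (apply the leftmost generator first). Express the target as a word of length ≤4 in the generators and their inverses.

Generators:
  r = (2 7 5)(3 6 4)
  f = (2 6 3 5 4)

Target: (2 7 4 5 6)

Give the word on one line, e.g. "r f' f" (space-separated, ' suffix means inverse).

  after r: (2 7 5)(3 6 4)
  after f: (2 7 4 5 6)

r f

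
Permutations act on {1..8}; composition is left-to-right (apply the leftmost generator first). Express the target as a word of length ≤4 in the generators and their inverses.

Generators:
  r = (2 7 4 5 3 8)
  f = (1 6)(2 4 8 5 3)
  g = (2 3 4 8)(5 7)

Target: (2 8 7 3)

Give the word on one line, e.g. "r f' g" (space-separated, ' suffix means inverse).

  after f': (1 6)(2 3 5 8 4)
  after r': (1 6)(2 5 3 4 8 7)
  after f': (2 8 7 3)

f' r' f'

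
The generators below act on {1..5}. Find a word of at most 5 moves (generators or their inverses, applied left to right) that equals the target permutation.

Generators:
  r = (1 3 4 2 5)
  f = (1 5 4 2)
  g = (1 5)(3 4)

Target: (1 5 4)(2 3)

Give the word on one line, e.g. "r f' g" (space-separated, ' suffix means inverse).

  after g': (1 5)(3 4)
  after f': (2 4 3 5)
  after r': (1 5 4)(2 3)

g' f' r'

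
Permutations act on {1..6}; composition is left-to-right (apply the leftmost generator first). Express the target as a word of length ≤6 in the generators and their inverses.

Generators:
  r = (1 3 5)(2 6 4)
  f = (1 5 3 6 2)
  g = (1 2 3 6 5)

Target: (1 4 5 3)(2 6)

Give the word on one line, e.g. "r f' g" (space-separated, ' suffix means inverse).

g r' g' f g

  after g: (1 2 3 6 5)
  after r': (1 4 6 3 2)
  after g': (1 4 3)(2 5 6)
  after f: (1 4 6)(2 3 5)
  after g: (1 4 5 3)(2 6)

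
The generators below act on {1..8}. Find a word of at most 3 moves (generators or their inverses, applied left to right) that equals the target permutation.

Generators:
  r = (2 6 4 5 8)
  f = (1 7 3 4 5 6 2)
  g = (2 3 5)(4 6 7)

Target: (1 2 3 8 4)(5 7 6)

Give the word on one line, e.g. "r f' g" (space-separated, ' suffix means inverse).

g' r' f'

  after g': (2 5 3)(4 7 6)
  after r': (2 4 7)(3 8 5)
  after f': (1 2 3 8 4)(5 7 6)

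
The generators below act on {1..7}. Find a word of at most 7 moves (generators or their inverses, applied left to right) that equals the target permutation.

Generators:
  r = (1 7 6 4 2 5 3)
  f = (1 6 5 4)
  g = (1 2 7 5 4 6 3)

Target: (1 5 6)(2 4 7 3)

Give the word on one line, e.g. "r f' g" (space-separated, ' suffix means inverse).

  after f: (1 6 5 4)
  after g': (1 4 3 6 7 2)
  after r': (1 6)(2 3 7 4 5)
  after r': (1 7 6 3)(2 5 4)
  after g: (1 5 6)(2 4 7 3)

f g' r' r' g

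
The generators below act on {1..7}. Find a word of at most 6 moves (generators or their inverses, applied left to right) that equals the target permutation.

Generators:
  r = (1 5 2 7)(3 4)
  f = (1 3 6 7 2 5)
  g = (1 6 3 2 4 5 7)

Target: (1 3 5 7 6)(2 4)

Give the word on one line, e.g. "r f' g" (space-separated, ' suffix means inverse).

  after f: (1 3 6 7 2 5)
  after g: (1 2 7 4 5 6)
  after r': (1 5 6 7 3 4)
  after g': (1 4 7 6 5)(2 3)
  after r': (1 3 5 7 6)(2 4)

f g r' g' r'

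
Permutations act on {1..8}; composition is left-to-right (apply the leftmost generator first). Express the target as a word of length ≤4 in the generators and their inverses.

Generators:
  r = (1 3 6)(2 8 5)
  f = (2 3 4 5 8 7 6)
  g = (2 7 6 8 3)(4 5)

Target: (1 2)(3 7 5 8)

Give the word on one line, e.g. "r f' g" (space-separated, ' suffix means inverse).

g' r' f' g'

  after g': (2 3 8 6 7)(4 5)
  after r': (1 6 7 5 4 8 3 2)
  after f': (1 7 4 5 3 6 8 2)
  after g': (1 2)(3 7 5 8)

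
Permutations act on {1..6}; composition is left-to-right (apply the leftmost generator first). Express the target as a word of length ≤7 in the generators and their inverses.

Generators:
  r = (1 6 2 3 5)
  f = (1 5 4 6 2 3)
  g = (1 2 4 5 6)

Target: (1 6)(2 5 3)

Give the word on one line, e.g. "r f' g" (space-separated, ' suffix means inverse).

  after r: (1 6 2 3 5)
  after r: (1 2 5 6 3)
  after f: (1 3 5 2 4 6)
  after r: (1 5 3)(2 4)
  after g: (1 6)(2 5 3)

r r f r g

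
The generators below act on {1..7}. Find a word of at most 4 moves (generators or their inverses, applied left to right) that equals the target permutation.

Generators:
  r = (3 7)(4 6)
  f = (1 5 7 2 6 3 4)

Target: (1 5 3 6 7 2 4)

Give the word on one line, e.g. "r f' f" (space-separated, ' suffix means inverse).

  after f: (1 5 7 2 6 3 4)
  after r: (1 5 3 6 7 2 4)

f r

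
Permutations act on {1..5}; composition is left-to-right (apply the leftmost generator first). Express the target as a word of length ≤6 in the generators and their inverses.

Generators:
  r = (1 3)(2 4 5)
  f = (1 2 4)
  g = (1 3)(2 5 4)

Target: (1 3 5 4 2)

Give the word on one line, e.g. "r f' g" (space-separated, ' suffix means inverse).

f' g f' r

  after f': (1 4 2)
  after g: (1 2 3)(4 5)
  after f': (2 3 4 5)
  after r: (1 3 5 4 2)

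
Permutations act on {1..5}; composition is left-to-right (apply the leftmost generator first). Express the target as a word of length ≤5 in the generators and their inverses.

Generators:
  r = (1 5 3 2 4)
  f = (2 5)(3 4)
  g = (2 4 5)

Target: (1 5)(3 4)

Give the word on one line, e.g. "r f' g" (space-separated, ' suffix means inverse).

g' g' f' r' g

  after g': (2 5 4)
  after g': (2 4 5)
  after f': (2 3 4)
  after r': (1 4 3 2 5)
  after g: (1 5)(3 4)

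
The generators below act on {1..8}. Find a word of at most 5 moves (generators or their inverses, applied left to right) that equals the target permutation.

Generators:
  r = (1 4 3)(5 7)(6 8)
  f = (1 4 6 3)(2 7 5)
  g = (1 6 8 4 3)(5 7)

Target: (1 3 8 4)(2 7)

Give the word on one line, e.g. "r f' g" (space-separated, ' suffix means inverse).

  after f': (1 3 6 4)(2 5 7)
  after f': (1 6)(2 7 5)(3 4)
  after g': (2 5)(3 8 6)
  after f': (1 3 8 4)(2 7)

f' f' g' f'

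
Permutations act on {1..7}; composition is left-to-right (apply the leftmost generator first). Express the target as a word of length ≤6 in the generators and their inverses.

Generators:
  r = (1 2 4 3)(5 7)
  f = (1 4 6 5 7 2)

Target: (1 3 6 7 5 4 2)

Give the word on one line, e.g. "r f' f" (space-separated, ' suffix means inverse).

  after r': (1 3 4 2)(5 7)
  after r': (1 4)(2 3)
  after f': (2 3 7 5 6 4)
  after r': (1 3 5 6 2 4)
  after f': (1 3 6 7 5 4 2)

r' r' f' r' f'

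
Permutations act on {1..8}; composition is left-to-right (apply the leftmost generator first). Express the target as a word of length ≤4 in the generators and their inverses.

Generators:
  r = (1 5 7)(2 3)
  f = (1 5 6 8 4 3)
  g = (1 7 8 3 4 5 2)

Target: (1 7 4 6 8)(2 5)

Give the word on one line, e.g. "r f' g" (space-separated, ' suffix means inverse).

  after g: (1 7 8 3 4 5 2)
  after f: (1 7 4 6 8)(2 5)

g f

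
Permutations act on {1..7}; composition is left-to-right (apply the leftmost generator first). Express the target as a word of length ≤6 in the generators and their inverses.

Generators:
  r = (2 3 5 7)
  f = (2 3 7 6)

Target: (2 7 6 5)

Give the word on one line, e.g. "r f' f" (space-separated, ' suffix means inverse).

  after r: (2 3 5 7)
  after f: (2 7 3 5 6)
  after r: (3 7 5 6)
  after r: (2 3)(5 6)
  after f: (2 7 6 5)

r f r r f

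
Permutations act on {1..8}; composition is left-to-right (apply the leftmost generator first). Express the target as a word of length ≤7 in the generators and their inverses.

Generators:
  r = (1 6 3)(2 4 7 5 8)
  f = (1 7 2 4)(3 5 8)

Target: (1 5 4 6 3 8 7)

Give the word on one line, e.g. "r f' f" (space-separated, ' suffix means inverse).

  after f: (1 7 2 4)(3 5 8)
  after r: (1 5 2 7 4 6 3 8)
  after f': (1 3 5 7 2)(4 6 8)
  after f': (1 8 2 4 6 5)
  after f': (1 5 4 6 3 8 7)

f r f' f' f'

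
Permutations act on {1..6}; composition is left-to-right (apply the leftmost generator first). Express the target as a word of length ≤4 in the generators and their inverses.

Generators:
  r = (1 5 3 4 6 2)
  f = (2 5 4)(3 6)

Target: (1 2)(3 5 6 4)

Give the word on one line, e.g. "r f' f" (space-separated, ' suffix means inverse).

  after r: (1 5 3 4 6 2)
  after f': (1 2)(3 5 6 4)

r f'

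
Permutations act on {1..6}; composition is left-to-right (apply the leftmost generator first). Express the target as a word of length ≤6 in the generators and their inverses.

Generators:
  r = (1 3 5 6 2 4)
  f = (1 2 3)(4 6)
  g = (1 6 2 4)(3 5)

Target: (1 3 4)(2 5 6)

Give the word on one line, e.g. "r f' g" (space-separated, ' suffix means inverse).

f g' g' r

  after f: (1 2 3)(4 6)
  after g': (1 6 2 5 3 4)
  after g': (2 3)
  after r: (1 3 4)(2 5 6)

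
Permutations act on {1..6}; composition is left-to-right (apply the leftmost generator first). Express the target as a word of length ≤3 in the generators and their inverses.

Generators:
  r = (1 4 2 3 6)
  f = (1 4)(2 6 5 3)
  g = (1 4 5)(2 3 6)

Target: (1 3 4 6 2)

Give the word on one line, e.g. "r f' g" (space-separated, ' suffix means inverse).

r' r'

  after r': (1 6 3 2 4)
  after r': (1 3 4 6 2)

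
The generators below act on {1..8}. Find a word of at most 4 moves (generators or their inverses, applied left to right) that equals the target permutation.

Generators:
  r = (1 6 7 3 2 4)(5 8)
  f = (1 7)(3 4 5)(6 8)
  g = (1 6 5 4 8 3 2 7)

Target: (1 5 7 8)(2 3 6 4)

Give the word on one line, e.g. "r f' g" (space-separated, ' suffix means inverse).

f' r f'

  after f': (1 7)(3 5 4)(6 8)
  after r: (1 3 8 7 6 5)(2 4)
  after f': (1 5 7 8)(2 3 6 4)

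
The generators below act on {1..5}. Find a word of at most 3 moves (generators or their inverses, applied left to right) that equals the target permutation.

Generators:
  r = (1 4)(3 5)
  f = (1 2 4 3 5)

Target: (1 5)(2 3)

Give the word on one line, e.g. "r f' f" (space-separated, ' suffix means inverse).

f' f' r'

  after f': (1 5 3 4 2)
  after f': (1 3 2 5 4)
  after r': (1 5)(2 3)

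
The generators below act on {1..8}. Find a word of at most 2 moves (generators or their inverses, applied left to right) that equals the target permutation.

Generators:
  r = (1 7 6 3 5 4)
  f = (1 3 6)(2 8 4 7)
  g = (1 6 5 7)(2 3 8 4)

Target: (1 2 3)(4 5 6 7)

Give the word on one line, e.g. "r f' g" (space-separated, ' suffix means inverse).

  after f: (1 3 6)(2 8 4 7)
  after g': (1 2 3)(4 5 6 7)

f g'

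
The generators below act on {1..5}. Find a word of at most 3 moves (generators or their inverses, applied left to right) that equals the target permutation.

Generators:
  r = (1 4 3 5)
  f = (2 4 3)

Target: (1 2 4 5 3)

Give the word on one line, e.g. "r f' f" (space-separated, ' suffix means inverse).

  after r': (1 5 3 4)
  after r': (1 3)(4 5)
  after f: (1 2 4 5 3)

r' r' f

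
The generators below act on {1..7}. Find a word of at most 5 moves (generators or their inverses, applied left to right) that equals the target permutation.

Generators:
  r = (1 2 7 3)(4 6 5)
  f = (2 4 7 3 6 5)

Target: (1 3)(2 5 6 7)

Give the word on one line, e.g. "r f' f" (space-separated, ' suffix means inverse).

  after r: (1 2 7 3)(4 6 5)
  after f': (1 5 2 4 3)
  after f': (1 6 3)(4 7)
  after f': (1 3)(2 5 6 7)

r f' f' f'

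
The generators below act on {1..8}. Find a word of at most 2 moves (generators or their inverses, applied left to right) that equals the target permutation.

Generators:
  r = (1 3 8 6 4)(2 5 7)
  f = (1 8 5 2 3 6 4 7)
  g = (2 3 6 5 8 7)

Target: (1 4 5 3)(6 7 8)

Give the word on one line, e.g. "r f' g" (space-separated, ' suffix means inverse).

r' g

  after r': (1 4 6 8 3)(2 7 5)
  after g: (1 4 5 3)(6 7 8)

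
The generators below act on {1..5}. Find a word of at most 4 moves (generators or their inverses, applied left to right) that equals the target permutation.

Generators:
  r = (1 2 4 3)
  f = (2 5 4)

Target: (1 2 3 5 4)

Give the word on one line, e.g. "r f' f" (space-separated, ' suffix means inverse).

r' r' f

  after r': (1 3 4 2)
  after r': (1 4)(2 3)
  after f: (1 2 3 5 4)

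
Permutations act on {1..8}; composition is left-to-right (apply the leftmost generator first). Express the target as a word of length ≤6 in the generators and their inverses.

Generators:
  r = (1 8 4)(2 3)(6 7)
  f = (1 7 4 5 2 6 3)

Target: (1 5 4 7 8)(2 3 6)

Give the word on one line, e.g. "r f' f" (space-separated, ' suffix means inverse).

  after r: (1 8 4)(2 3)(6 7)
  after f: (1 8 5 2)(3 6 4 7)
  after f: (1 8 2 7)(5 6)
  after r: (1 4)(2 6 5 7 8 3)
  after f: (1 5 4 7 8)(2 3 6)

r f f r f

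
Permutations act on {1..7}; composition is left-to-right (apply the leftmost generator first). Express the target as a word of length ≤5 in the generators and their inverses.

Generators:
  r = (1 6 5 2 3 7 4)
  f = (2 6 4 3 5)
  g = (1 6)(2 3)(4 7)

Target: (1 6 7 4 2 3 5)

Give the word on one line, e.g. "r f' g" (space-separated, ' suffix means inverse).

  after g: (1 6)(2 3)(4 7)
  after r': (3 5 6 4)
  after g': (1 6 7 4 2 3 5)

g r' g'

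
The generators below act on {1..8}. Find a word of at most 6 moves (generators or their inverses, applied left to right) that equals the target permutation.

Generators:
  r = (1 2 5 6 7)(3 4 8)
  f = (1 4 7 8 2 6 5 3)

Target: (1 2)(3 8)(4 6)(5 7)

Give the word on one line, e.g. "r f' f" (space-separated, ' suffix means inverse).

f f f f

  after f: (1 4 7 8 2 6 5 3)
  after f: (1 7 2 5)(3 4 8 6)
  after f: (1 8 5 4 2 3 7 6)
  after f: (1 2)(3 8)(4 6)(5 7)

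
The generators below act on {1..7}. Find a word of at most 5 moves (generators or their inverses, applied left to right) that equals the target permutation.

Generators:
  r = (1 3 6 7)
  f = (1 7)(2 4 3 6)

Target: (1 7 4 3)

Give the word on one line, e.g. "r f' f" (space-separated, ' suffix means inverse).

f r f'

  after f: (1 7)(2 4 3 6)
  after r: (2 4 6)(3 7)
  after f': (1 7 4 3)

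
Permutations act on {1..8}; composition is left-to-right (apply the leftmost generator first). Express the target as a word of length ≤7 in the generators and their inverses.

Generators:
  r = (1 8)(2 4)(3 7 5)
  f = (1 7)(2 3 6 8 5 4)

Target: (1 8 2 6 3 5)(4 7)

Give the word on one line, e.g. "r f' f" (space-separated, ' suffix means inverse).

  after r': (1 8)(2 4)(3 5 7)
  after r': (3 7 5)
  after f: (1 7 4 2 3)(5 6 8)
  after f: (2 6 5 8 4 3 7)
  after r: (1 8 2 6 3 5)(4 7)

r' r' f f r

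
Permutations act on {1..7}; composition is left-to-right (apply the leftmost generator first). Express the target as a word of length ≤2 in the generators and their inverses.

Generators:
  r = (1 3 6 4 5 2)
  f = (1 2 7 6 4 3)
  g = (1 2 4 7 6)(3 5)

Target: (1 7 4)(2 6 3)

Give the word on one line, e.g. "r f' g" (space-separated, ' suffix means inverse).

  after f: (1 2 7 6 4 3)
  after f: (1 7 4)(2 6 3)

f f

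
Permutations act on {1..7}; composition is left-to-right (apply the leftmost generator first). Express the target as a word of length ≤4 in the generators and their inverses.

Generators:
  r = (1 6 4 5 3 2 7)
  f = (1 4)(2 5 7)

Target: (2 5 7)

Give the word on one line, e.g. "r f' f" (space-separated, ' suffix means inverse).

f f f f

  after f: (1 4)(2 5 7)
  after f: (2 7 5)
  after f: (1 4)
  after f: (2 5 7)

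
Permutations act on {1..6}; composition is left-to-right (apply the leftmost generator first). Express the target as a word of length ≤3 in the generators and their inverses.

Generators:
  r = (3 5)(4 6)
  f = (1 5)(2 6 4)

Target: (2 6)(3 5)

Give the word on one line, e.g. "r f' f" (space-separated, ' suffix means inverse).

f f r

  after f: (1 5)(2 6 4)
  after f: (2 4 6)
  after r: (2 6)(3 5)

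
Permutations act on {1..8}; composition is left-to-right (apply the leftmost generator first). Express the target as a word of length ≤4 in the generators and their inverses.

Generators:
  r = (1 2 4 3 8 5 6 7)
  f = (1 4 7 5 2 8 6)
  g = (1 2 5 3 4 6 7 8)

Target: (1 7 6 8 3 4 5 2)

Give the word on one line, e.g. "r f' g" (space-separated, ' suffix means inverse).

r' f r' g'

  after r': (1 7 6 5 8 3 4 2)
  after f: (1 5 6 2 4 8 3 7)
  after r': (1 8 4 3 6)
  after g': (1 7 6 8 3 4 5 2)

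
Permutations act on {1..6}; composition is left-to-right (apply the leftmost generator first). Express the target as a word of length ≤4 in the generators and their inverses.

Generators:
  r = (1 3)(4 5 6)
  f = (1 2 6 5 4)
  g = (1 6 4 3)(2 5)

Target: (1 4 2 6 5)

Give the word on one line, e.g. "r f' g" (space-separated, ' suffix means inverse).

  after g': (1 3 4 6)(2 5)
  after f: (1 3)(2 4 5 6)
  after g': (1 4 2 6 5)

g' f g'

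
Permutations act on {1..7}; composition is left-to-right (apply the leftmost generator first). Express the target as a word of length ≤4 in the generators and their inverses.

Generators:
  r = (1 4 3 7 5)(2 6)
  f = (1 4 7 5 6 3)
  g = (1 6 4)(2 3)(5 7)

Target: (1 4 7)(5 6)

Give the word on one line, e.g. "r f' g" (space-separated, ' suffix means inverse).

r' r' f'

  after r': (1 5 7 3 4)(2 6)
  after r': (1 7 4 5 3)
  after f': (1 4 7)(5 6)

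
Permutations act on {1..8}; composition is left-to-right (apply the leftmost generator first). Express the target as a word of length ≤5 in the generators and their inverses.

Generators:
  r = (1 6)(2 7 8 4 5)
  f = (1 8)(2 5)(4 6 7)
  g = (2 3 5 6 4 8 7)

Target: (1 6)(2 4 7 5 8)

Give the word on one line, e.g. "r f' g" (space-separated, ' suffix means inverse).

  after r: (1 6)(2 7 8 4 5)
  after r: (2 8 5 7 4)
  after r: (1 6)(2 4 7 5 8)

r r r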